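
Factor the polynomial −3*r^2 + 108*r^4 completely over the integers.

3*r^2*(6*r + 1)*(6*r − 1)

Pull out the common factor 3*r^2; 36*r^2 − 1 is a difference of squares.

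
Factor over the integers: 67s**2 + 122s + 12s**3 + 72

(3s + 4)(4s + 9)(s + 2)

Among the possible rational roots, s = −2 is a root, so (s + 2) divides it; the quotient is 12s**2 + 43s + 36.
The remaining quadratic factors as (4s + 9)(3s + 4).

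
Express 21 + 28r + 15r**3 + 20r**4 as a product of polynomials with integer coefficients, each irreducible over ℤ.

Group as (20r**4 + 28r) + (15r**3 + 21) = 4r(5r**3 + 7) + 3(5r**3 + 7).
Both groups share the factor (5r**3 + 7).

(4r + 3)(5r**3 + 7)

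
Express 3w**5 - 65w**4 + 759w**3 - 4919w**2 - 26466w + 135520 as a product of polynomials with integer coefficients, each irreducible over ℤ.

(3w - 11)(w + 5)(w - 14)(w**2 - 9w + 176)

By the rational root theorem, w = -5 is a root, giving the factor (w + 5) and quotient 3w**4 - 80w**3 + 1159w**2 - 10714w + 27104.
Continuing, w = 11/3 is a root, so (3w - 11) is a factor; dividing leaves w**3 - 23w**2 + 302w - 2464.
Then w = 14 is a root, so (w - 14) divides it; the quotient is w**2 - 9w + 176.
The quadratic w**2 - 9w + 176 has discriminant -623 < 0 and is irreducible over ℤ.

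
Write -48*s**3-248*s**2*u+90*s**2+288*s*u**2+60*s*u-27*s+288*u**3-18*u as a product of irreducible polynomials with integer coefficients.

Group: 3*s*(-16*s**2-72*s*u+30*s+144*u**2-9) + 2*u*(-16*s**2-72*s*u+30*s+144*u**2-9); both groups contain (-16*s**2-72*s*u+30*s+144*u**2-9), so (3*s+2*u) is a factor with cofactor -16*s**2-72*s*u+30*s+144*u**2-9.
The cofactor groups again: -16*s**2-72*s*u+30*s+144*u**2-9 = -2*s*(8*s-12*u-3) + (-12*u+3)*(8*s-12*u-3); both groups contain (8*s-12*u-3), giving -(2*s+12*u-3)*(8*s-12*u-3).

-(2*s+12*u-3)*(3*s+2*u)*(8*s-12*u-3)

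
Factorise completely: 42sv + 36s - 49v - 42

(6s - 7)(7v + 6)

Group as (42sv + 36s) + (-49v - 42) = 6s(7v + 6) - 7(7v + 6).
Both groups share the factor (7v + 6).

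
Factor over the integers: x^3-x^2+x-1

Group as (x^3+x) + (-x^2-1) = x(x^2+1) - (x^2+1).
Both groups share the factor (x^2+1).

(x-1)(x^2+1)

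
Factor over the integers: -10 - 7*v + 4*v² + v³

(v + 1)*(v + 5)*(v - 2)

Testing divisors of the constant over divisors of the leading coefficient, v = 2 is a root, so (v - 2) divides it; the quotient is v² + 6*v + 5.
The remaining quadratic factors as (v + 1)(v + 5).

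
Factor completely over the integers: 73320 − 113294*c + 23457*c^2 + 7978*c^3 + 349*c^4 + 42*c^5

Trying the rational-root candidates, c = 13/7 is a root, so (7*c − 13) is a factor; dividing leaves 6*c^4 + 61*c^3 + 1253*c^2 + 5678*c − 5640.
Continuing, c = 5/6 is a root, so (6*c − 5) is a factor; dividing leaves c^3 + 11*c^2 + 218*c + 1128.
Then c = −6 is a root, so (c + 6) divides it; the quotient is c^2 + 5*c + 188.
The quadratic c^2 + 5*c + 188 has discriminant −727 < 0 and is irreducible over ℤ.

(6*c − 5)*(7*c − 13)*(c + 6)*(c^2 + 5*c + 188)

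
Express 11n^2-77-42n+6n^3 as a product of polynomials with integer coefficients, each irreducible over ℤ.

(6n+11)(n^2-7)

Group as (6n^3-42n) + (11n^2-77) = 6n(n^2-7) + 11(n^2-7).
Both groups share the factor (n^2-7).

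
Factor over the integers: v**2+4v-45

Two integers with product -45 and sum 4 are -5 and 9.

(v+9)(v-5)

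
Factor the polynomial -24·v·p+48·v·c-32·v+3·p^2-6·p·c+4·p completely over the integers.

-(3·p-6·c+4)·(8·v-p)

Group: -8·v·(3·p-6·c+4) + p·(3·p-6·c+4); both groups contain (3·p-6·c+4).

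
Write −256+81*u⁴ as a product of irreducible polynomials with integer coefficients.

(3*u+4)*(3*u−4)*(9*u²+16)

Write as (9*u²)² − (16)², then factor 9*u²−16 once more.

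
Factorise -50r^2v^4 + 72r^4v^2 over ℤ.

Pull out the common factor 2r^2v^2; 36r^2 - 25v^2 is a difference of squares.

2r^2v^2(6r + 5v)(6r - 5v)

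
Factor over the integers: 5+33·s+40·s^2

Need a pair with product 40·5 = 200 and sum 33: that's 8 and 25.
Split the middle term: 40·s^2+8·s + 25·s+5 = 8·s·(5·s+1) + 5·(5·s+1).

(5·s+1)·(8·s+5)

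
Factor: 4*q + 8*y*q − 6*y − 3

(2*y + 1)*(4*q − 3)

Group as (8*y*q − 6*y) + (4*q − 3) = 2*y*(4*q − 3) + (4*q − 3).
Both groups share the factor (4*q − 3).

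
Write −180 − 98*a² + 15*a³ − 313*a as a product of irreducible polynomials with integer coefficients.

Trying the rational-root candidates, a = −4/5 is a root, so (5*a + 4) divides it; the quotient is 3*a² − 22*a − 45.
The remaining quadratic factors as (a − 9)(3*a + 5).

(3*a + 5)*(5*a + 4)*(a − 9)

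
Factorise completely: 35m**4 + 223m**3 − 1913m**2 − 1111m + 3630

Among the possible rational roots, m = 5 is a root, so (m − 5) is a factor; dividing leaves 35m**3 + 398m**2 + 77m − 726.
Then m = −11/7 is a root, so (7m + 11) is a factor; dividing leaves 5m**2 + 49m − 66.
The remaining quadratic factors as (5m − 6)(m + 11).

(5m − 6)(7m + 11)(m + 11)(m − 5)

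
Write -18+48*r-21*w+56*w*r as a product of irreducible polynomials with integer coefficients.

(7*w+6)*(8*r-3)

Group as (56*w*r-21*w) + (48*r-18) = 7*w*(8*r-3) + 6*(8*r-3).
Both groups share the factor (8*r-3).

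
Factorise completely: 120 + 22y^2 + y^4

Substitute u = y^2 to get a quadratic in u, then factor.
y^2 + 10 is irreducible over ℤ (always positive, so no real roots).
y^2 + 12 is irreducible over ℤ (always positive, so no real roots).

(y^2 + 10)(y^2 + 12)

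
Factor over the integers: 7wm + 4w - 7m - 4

(7m + 4)(w - 1)

Group as (7wm + 4w) + (-7m - 4) = w(7m + 4) - (7m + 4).
Both groups share the factor (7m + 4).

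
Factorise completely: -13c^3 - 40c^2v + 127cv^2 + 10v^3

-(13c + v)(c + 5v)(c - 2v)

Group: c(-13c^2 + 25cv + 2v^2) + 5v(-13c^2 + 25cv + 2v^2); both groups contain (-13c^2 + 25cv + 2v^2), so (c + 5v) is a factor with cofactor -13c^2 + 25cv + 2v^2.
The cofactor groups again: -13c^2 + 25cv + 2v^2 = -c(13c + v) + 2v(13c + v); both groups contain (13c + v), giving -(c - 2v)(13c + v).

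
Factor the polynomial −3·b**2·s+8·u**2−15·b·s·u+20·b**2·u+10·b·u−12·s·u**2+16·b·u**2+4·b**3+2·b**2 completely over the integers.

(4·b−3·s+2)·(b+4·u)·(b+u)

Group: b·(4·b**2−3·b·s+4·b·u+2·b−3·s·u+2·u) + 4·u·(4·b**2−3·b·s+4·b·u+2·b−3·s·u+2·u); both groups contain (4·b**2−3·b·s+4·b·u+2·b−3·s·u+2·u), so (b+4·u) is a factor with cofactor 4·b**2−3·b·s+4·b·u+2·b−3·s·u+2·u.
The cofactor groups again: 4·b**2−3·b·s+4·b·u+2·b−3·s·u+2·u = b·(4·b−3·s+2) + u·(4·b−3·s+2); both groups contain (4·b−3·s+2), giving (b+u)·(4·b−3·s+2).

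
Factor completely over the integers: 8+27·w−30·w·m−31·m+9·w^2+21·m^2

Group: 3·w·(3·w−7·m+8) + (−3·m+1)·(3·w−7·m+8); both groups contain (3·w−7·m+8).

(3·w−3·m+1)·(3·w−7·m+8)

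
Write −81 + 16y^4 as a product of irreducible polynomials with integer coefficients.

(2y + 3)(2y − 3)(4y^2 + 9)

Difference of squares twice: with A = 2y and B = 3, A⁴ − B⁴ = (A² − B²)(A² + B²), and A² − B² factors again.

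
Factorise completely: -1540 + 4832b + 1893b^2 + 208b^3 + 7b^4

By the rational root theorem, b = 2/7 is a root, giving the factor (7b - 2) and quotient b^3 + 30b^2 + 279b + 770.
Continuing, b = -14 is a root, so (b + 14) is a factor; dividing leaves b^2 + 16b + 55.
The remaining quadratic factors as (b + 5)(b + 11).

(7b - 2)(b + 11)(b + 14)(b + 5)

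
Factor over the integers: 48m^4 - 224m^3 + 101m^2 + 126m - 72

Among the possible rational roots, m = 4 is a root, so (m - 4) divides it; the quotient is 48m^3 - 32m^2 - 27m + 18.
Continuing, m = 2/3 is a root, giving the factor (3m - 2) and quotient 16m^2 - 9.
The remaining quadratic factors as (4m + 3)(4m - 3).

(3m - 2)(4m + 3)(4m - 3)(m - 4)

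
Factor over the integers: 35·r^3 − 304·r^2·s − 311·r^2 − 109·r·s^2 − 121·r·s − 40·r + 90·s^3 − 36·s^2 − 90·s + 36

Group: 7·r·(5·r^2 − 47·r·s − 43·r + 18·s^2 − 18) + (5·s − 2)·(5·r^2 − 47·r·s − 43·r + 18·s^2 − 18); both groups contain (5·r^2 − 47·r·s − 43·r + 18·s^2 − 18), so (7·r + 5·s − 2) is a factor with cofactor 5·r^2 − 47·r·s − 43·r + 18·s^2 − 18.
The cofactor groups again: 5·r^2 − 47·r·s − 43·r + 18·s^2 − 18 = r·(5·r − 2·s + 2) + (−9·s − 9)·(5·r − 2·s + 2); both groups contain (5·r − 2·s + 2), giving (r − 9·s − 9)·(5·r − 2·s + 2).

(5·r − 2·s + 2)·(7·r + 5·s − 2)·(r − 9·s − 9)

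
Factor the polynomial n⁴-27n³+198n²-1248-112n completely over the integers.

By the rational root theorem, n = -2 is a root, so (n+2) divides it; the quotient is n³-29n²+256n-624.
Then n = 13 is a root, so (n-13) divides it; the quotient is n²-16n+48.
The remaining quadratic factors as (n-4)(n-12).

(n+2)(n-12)(n-13)(n-4)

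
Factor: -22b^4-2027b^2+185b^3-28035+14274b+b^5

(b-15)(b-3)(b-7)(b^2+3b+89)

Among the possible rational roots, b = 15 is a root, so (b-15) divides it; the quotient is b^4-7b^3+80b^2-827b+1869.
Continuing, b = 7 is a root, giving the factor (b-7) and quotient b^3+80b-267.
Continuing, b = 3 is a root, so (b-3) divides it; the quotient is b^2+3b+89.
The quadratic b^2+3b+89 has discriminant -347 < 0 and is irreducible over ℤ.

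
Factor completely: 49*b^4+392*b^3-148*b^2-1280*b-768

Trying the rational-root candidates, b = -8/7 is a root, giving the factor (7*b+8) and quotient 7*b^3+48*b^2-76*b-96.
Next, b = -8 is a root, giving the factor (b+8) and quotient 7*b^2-8*b-12.
The remaining quadratic factors as (b-2)(7*b+6).

(7*b+6)*(7*b+8)*(b+8)*(b-2)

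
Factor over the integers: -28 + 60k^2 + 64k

Pull out the common factor 4, then factor the remaining trinomial.

4(3k - 1)(5k + 7)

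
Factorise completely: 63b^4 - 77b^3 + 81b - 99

Group as (63b^4 + 81b) + (-77b^3 - 99) = 9b(7b^3 + 9) - 11(7b^3 + 9).
Both groups share the factor (7b^3 + 9).

(9b - 11)(7b^3 + 9)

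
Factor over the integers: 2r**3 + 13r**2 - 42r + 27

Trying the rational-root candidates, r = -9 is a root, so (r + 9) divides it; the quotient is 2r**2 - 5r + 3.
The remaining quadratic factors as (r - 1)(2r - 3).

(2r - 3)(r + 9)(r - 1)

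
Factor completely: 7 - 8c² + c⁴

(c + 1)(c - 1)(c² - 7)

Substitute u = c² to get a quadratic in u, then factor.
c² - 7 is irreducible over ℤ (7 is not a perfect square).
c² - 1 is a difference of squares.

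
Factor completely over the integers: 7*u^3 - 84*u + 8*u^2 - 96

Group as (7*u^3 - 84*u) + (8*u^2 - 96) = 7*u*(u^2 - 12) + 8*(u^2 - 12).
Both groups share the factor (u^2 - 12).

(7*u + 8)*(u^2 - 12)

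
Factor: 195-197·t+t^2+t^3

(t+15)·(t-1)·(t-13)

Testing divisors of the constant over divisors of the leading coefficient, t = 1 is a root, giving the factor (t-1) and quotient t^2+2·t-195.
The remaining quadratic factors as (t+15)(t-13).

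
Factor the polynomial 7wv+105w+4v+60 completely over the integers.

Group as (7wv+105w) + (4v+60) = 7w(v+15) + 4(v+15).
Both groups share the factor (v+15).

(7w+4)(v+15)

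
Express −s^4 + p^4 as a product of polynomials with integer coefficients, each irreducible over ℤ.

(p + s)*(p − s)*(p^2 + s^2)

Write as (p^2)² − (s^2)², then factor p^2 − s^2 once more.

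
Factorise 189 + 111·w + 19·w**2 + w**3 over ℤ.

Among the possible rational roots, w = -3 is a root, so (w + 3) divides it; the quotient is w**2 + 16·w + 63.
The remaining quadratic factors as (w + 9)(w + 7).

(w + 3)·(w + 7)·(w + 9)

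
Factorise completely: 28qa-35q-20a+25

(4a-5)(7q-5)

Group as (28qa-35q) + (-20a+25) = 7q(4a-5) - 5(4a-5).
Both groups share the factor (4a-5).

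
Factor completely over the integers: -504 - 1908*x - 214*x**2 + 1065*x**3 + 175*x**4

(5*x + 6)*(5*x - 7)*(7*x + 2)*(x + 6)

Testing divisors of the constant over divisors of the leading coefficient, x = -6/5 is a root, so (5*x + 6) divides it; the quotient is 35*x**3 + 171*x**2 - 248*x - 84.
Then x = -2/7 is a root, so (7*x + 2) is a factor; dividing leaves 5*x**2 + 23*x - 42.
The remaining quadratic factors as (x + 6)(5*x - 7).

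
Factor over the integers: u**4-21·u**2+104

Substitute w = u**2 to get a quadratic in w, then factor.
u**2-13 is irreducible over ℤ (13 is not a perfect square).
u**2-8 is irreducible over ℤ (8 is not a perfect square).

(u**2-13)·(u**2-8)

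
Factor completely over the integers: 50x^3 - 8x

2x(5x + 2)(5x - 2)

Factor out 2x, leaving 25x^2 - 4, which is a difference of two squares.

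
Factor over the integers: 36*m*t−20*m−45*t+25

Group as (36*m*t−20*m) + (−45*t+25) = 4*m*(9*t−5) − 5*(9*t−5).
Both groups share the factor (9*t−5).

(4*m−5)*(9*t−5)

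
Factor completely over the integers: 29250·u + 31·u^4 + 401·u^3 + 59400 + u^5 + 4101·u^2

(u + 12)·(u + 15)·(u + 3)·(u^2 + u + 110)

Among the possible rational roots, u = -15 is a root, giving the factor (u + 15) and quotient u^4 + 16·u^3 + 161·u^2 + 1686·u + 3960.
Continuing, u = -12 is a root, giving the factor (u + 12) and quotient u^3 + 4·u^2 + 113·u + 330.
Next, u = -3 is a root, so (u + 3) is a factor; dividing leaves u^2 + u + 110.
The quadratic u^2 + u + 110 has discriminant -439 < 0 and is irreducible over ℤ.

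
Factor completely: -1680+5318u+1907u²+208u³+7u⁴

Among the possible rational roots, u = 2/7 is a root, giving the factor (7u-2) and quotient u³+30u²+281u+840.
Continuing, u = -15 is a root, so (u+15) divides it; the quotient is u²+15u+56.
The remaining quadratic factors as (u+8)(u+7).

(7u-2)(u+15)(u+7)(u+8)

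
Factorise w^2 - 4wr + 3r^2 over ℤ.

(w - 3r)(w - r)

Group: w(w - 3r) - r(w - 3r); both groups contain (w - 3r).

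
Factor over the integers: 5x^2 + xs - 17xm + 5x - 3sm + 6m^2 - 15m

Group: 5x(x - 3m) + (s - 2m + 5)(x - 3m); both groups contain (x - 3m).

(5x + s - 2m + 5)(x - 3m)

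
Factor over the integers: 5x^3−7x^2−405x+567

(5x−7)(x+9)(x−9)

Testing divisors of the constant over divisors of the leading coefficient, x = −9 is a root, so (x+9) is a factor; dividing leaves 5x^2−52x+63.
The remaining quadratic factors as (x−9)(5x−7).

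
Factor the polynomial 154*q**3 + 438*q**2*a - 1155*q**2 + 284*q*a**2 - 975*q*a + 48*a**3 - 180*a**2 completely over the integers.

Group: 7*q*(22*q**2 + 50*q*a - 165*q + 12*a**2 - 45*a) + 4*a*(22*q**2 + 50*q*a - 165*q + 12*a**2 - 45*a); both groups contain (22*q**2 + 50*q*a - 165*q + 12*a**2 - 45*a), so (7*q + 4*a) is a factor with cofactor 22*q**2 + 50*q*a - 165*q + 12*a**2 - 45*a.
The cofactor groups again: 22*q**2 + 50*q*a - 165*q + 12*a**2 - 45*a = 11*q*(2*q + 4*a - 15) + 3*a*(2*q + 4*a - 15); both groups contain (2*q + 4*a - 15), giving (11*q + 3*a)*(2*q + 4*a - 15).

(11*q + 3*a)*(2*q + 4*a - 15)*(7*q + 4*a)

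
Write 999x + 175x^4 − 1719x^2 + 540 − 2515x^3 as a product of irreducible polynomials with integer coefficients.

(5x + 4)(5x − 3)(7x + 3)(x − 15)

Testing divisors of the constant over divisors of the leading coefficient, x = −4/5 is a root, giving the factor (5x + 4) and quotient 35x^3 − 531x^2 + 81x + 135.
Then x = 3/5 is a root, so (5x − 3) divides it; the quotient is 7x^2 − 102x − 45.
The remaining quadratic factors as (x − 15)(7x + 3).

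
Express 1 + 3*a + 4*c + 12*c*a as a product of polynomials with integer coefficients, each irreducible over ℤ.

(3*a + 1)*(4*c + 1)

Group as (12*c*a + 4*c) + (3*a + 1) = 4*c*(3*a + 1) + (3*a + 1).
Both groups share the factor (3*a + 1).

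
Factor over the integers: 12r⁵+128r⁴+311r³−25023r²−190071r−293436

By the rational root theorem, r = −13/6 is a root, giving the factor (6r+13) and quotient 2r⁴+17r³+15r²−4203r−22572.
Then r = 12 is a root, so (r−12) divides it; the quotient is 2r³+41r²+507r+1881.
Next, r = −11/2 is a root, giving the factor (2r+11) and quotient r²+15r+171.
The quadratic r²+15r+171 has discriminant −459 < 0 and is irreducible over ℤ.

(2r+11)(6r+13)(r−12)(r²+15r+171)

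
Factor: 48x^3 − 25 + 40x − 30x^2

Group as (48x^3 + 40x) + (−30x^2 − 25) = 8x(6x^2 + 5) − 5(6x^2 + 5).
Both groups share the factor (6x^2 + 5).

(8x − 5)(6x^2 + 5)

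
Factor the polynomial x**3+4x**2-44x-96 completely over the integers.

(x+2)(x+8)(x-6)

Among the possible rational roots, x = 6 is a root, so (x-6) is a factor; dividing leaves x**2+10x+16.
The remaining quadratic factors as (x+2)(x+8).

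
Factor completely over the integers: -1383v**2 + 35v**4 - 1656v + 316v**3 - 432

(5v + 3)(7v + 3)(v + 12)(v - 4)

Testing divisors of the constant over divisors of the leading coefficient, v = 4 is a root, giving the factor (v - 4) and quotient 35v**3 + 456v**2 + 441v + 108.
Continuing, v = -12 is a root, so (v + 12) divides it; the quotient is 35v**2 + 36v + 9.
The remaining quadratic factors as (5v + 3)(7v + 3).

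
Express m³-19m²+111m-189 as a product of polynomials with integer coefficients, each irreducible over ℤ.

(m-3)(m-7)(m-9)

By the rational root theorem, m = 7 is a root, so (m-7) is a factor; dividing leaves m²-12m+27.
The remaining quadratic factors as (m-9)(m-3).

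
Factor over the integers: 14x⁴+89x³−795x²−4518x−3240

(2x−15)(7x+6)(x+4)(x+9)

By the rational root theorem, x = 15/2 is a root, giving the factor (2x−15) and quotient 7x³+97x²+330x+216.
Next, x = −4 is a root, giving the factor (x+4) and quotient 7x²+69x+54.
The remaining quadratic factors as (x+9)(7x+6).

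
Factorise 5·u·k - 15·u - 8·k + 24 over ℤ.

Group as (5·u·k - 15·u) + (-8·k + 24) = 5·u·(k - 3) - 8·(k - 3).
Both groups share the factor (k - 3).

(5·u - 8)·(k - 3)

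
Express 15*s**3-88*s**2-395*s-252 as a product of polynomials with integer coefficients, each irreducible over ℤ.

(3*s+7)*(5*s+4)*(s-9)

By the rational root theorem, s = -4/5 is a root, giving the factor (5*s+4) and quotient 3*s**2-20*s-63.
The remaining quadratic factors as (s-9)(3*s+7).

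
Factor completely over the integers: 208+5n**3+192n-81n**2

Trying the rational-root candidates, n = 4 is a root, so (n-4) is a factor; dividing leaves 5n**2-61n-52.
The remaining quadratic factors as (5n+4)(n-13).

(5n+4)(n-13)(n-4)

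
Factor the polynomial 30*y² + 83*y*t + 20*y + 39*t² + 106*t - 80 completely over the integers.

(6*y + 13*t - 8)*(5*y + 3*t + 10)

Group: 5*y*(6*y + 13*t - 8) + (3*t + 10)*(6*y + 13*t - 8); both groups contain (6*y + 13*t - 8).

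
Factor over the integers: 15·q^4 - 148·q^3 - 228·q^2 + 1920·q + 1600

(3·q + 10)·(5·q + 4)·(q - 10)·(q - 4)

Testing divisors of the constant over divisors of the leading coefficient, q = 4 is a root, so (q - 4) divides it; the quotient is 15·q^3 - 88·q^2 - 580·q - 400.
Next, q = -4/5 is a root, giving the factor (5·q + 4) and quotient 3·q^2 - 20·q - 100.
The remaining quadratic factors as (q - 10)(3·q + 10).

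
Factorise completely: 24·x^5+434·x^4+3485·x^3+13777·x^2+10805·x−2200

(4·x+5)·(6·x−1)·(x+8)·(x^2+9·x+55)

Among the possible rational roots, x = −8 is a root, so (x+8) is a factor; dividing leaves 24·x^4+242·x^3+1549·x^2+1385·x−275.
Then x = 1/6 is a root, so (6·x−1) is a factor; dividing leaves 4·x^3+41·x^2+265·x+275.
Next, x = −5/4 is a root, giving the factor (4·x+5) and quotient x^2+9·x+55.
The quadratic x^2+9·x+55 has discriminant −139 < 0 and is irreducible over ℤ.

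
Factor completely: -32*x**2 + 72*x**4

Every term has a factor of 8*x**2. Then 9*x**2 - 4 = (3*x)² − (2)².

8*x**2*(3*x + 2)*(3*x - 2)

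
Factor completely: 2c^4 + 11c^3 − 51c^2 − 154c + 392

Trying the rational-root candidates, c = −7 is a root, so (c + 7) divides it; the quotient is 2c^3 − 3c^2 − 30c + 56.
Then c = −4 is a root, so (c + 4) is a factor; dividing leaves 2c^2 − 11c + 14.
The remaining quadratic factors as (2c − 7)(c − 2).

(2c − 7)(c + 4)(c + 7)(c − 2)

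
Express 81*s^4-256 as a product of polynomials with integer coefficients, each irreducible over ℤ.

Difference of squares twice: with A = 3*s and B = 4, A⁴ − B⁴ = (A² − B²)(A² + B²), and A² − B² factors again.

(3*s+4)*(3*s-4)*(9*s^2+16)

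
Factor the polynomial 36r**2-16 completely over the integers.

4(3r+2)(3r-2)

Factor out 4, leaving 9r**2-4, which is a difference of two squares.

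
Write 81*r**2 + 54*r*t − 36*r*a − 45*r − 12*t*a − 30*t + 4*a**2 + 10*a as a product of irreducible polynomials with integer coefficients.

(9*r + 6*t − 2*a)*(9*r − 2*a − 5)

Group: 9*r*(9*r − 2*a − 5) + (6*t − 2*a)*(9*r − 2*a − 5); both groups contain (9*r − 2*a − 5).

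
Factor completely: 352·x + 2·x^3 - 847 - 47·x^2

(2·x - 11)·(x - 11)·(x - 7)

Among the possible rational roots, x = 11/2 is a root, giving the factor (2·x - 11) and quotient x^2 - 18·x + 77.
The remaining quadratic factors as (x - 11)(x - 7).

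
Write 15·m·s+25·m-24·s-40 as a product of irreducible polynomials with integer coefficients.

Group as (15·m·s+25·m) + (-24·s-40) = 5·m·(3·s+5) - 8·(3·s+5).
Both groups share the factor (3·s+5).

(3·s+5)·(5·m-8)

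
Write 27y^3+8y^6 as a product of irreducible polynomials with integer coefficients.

Pull out the common factor y^3, leaving 8y^3+27.
Recognize a sum of cubes with the parts 2y and 3.

y^3(2y+3)(4y^2-6y+9)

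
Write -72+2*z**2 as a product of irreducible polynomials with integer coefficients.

2*(z+6)*(z-6)

Pull out the common factor 2; z**2-36 is a difference of squares.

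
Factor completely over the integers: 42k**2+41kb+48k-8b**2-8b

(6k-b)(7k+8b+8)

Group: 6k(7k+8b+8) - b(7k+8b+8); both groups contain (7k+8b+8).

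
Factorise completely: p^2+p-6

(p+3)*(p-2)

Two integers with product -6 and sum 1 are 3 and -2.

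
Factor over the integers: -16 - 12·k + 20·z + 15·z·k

Group as (15·z·k + 20·z) + (-12·k - 16) = 5·z·(3·k + 4) - 4·(3·k + 4).
Both groups share the factor (3·k + 4).

(3·k + 4)·(5·z - 4)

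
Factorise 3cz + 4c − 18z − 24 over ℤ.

Group as (3cz + 4c) + (−18z − 24) = c(3z + 4) − 6(3z + 4).
Both groups share the factor (3z + 4).

(3z + 4)(c − 6)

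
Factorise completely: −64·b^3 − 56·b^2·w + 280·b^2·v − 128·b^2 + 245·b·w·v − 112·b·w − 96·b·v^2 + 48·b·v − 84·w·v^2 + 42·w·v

Group: 8·b·(−8·b^2 + 35·b·v − 16·b − 12·v^2 + 6·v) + 7·w·(−8·b^2 + 35·b·v − 16·b − 12·v^2 + 6·v); both groups contain (−8·b^2 + 35·b·v − 16·b − 12·v^2 + 6·v), so (8·b + 7·w) is a factor with cofactor −8·b^2 + 35·b·v − 16·b − 12·v^2 + 6·v.
The cofactor groups again: −8·b^2 + 35·b·v − 16·b − 12·v^2 + 6·v = −b·(8·b − 3·v) + (4·v − 2)·(8·b − 3·v); both groups contain (8·b − 3·v), giving −(b − 4·v + 2)·(8·b − 3·v).

−(8·b + 7·w)·(8·b − 3·v)·(b − 4·v + 2)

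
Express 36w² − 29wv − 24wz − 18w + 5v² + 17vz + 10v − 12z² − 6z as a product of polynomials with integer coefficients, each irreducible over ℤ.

Group: 4w(9w − 5v + 3z) + (−v − 4z − 2)(9w − 5v + 3z); both groups contain (9w − 5v + 3z).

(9w − 5v + 3z)(4w − v − 4z − 2)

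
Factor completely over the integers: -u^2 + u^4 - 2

(u^2 + 1)*(u^2 - 2)

Substitute w = u^2 to get a quadratic in w, then factor.
u^2 + 1 is irreducible over ℤ (sum of squares).
u^2 - 2 is irreducible over ℤ (2 is not a perfect square).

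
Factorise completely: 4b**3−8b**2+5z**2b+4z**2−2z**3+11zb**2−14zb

Group: 2z(−z**2+3zb+2z+4b**2−8b) + b(−z**2+3zb+2z+4b**2−8b); both groups contain (−z**2+3zb+2z+4b**2−8b), so (2z+b) is a factor with cofactor −z**2+3zb+2z+4b**2−8b.
The cofactor groups again: −z**2+3zb+2z+4b**2−8b = −z(z−4b) + (−b+2)(z−4b); both groups contain (z−4b), giving −(z+b−2)(z−4b).

−(z−4b)(2z+b)(z+b−2)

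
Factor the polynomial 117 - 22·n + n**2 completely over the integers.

Two integers with product 117 and sum -22 are -9 and -13.

(n - 13)·(n - 9)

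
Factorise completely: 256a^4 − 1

Difference of squares twice: with A = 4a and B = 1, A⁴ − B⁴ = (A² − B²)(A² + B²), and A² − B² factors again.

(4a + 1)(4a − 1)(16a^2 + 1)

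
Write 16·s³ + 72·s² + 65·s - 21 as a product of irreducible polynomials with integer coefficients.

(4·s + 7)·(4·s - 1)·(s + 3)

Testing divisors of the constant over divisors of the leading coefficient, s = 1/4 is a root, so (4·s - 1) is a factor; dividing leaves 4·s² + 19·s + 21.
The remaining quadratic factors as (4·s + 7)(s + 3).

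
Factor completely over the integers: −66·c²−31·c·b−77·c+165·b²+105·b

Group: −6·c·(11·c−15·b) + (−11·b−7)·(11·c−15·b); both groups contain (11·c−15·b).

−(11·c−15·b)·(6·c+11·b+7)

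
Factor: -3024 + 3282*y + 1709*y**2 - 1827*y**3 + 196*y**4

Trying the rational-root candidates, y = 7/4 is a root, so (4*y - 7) divides it; the quotient is 49*y**3 - 371*y**2 - 222*y + 432.
Continuing, y = -9/7 is a root, so (7*y + 9) divides it; the quotient is 7*y**2 - 62*y + 48.
The remaining quadratic factors as (7*y - 6)(y - 8).

(4*y - 7)*(7*y + 9)*(7*y - 6)*(y - 8)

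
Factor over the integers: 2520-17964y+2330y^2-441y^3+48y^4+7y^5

Trying the rational-root candidates, y = 1/7 is a root, so (7y-1) divides it; the quotient is y^4+7y^3-62y^2+324y-2520.
Next, y = 6 is a root, so (y-6) divides it; the quotient is y^3+13y^2+16y+420.
Continuing, y = -14 is a root, so (y+14) is a factor; dividing leaves y^2-y+30.
The quadratic y^2-y+30 has discriminant -119 < 0 and is irreducible over ℤ.

(7y-1)(y+14)(y-6)(y^2-y+30)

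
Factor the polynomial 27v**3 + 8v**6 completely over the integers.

Factor out v**3 first: what remains is 8v**3 + 27.
Recognize a sum of cubes with the parts 3 and 2v.

v**3(2v + 3)(4v**2 − 6v + 9)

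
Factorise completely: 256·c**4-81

Write as (16·c**2)² − (9)², then factor 16·c**2-9 once more.

(4·c+3)·(4·c-3)·(16·c**2+9)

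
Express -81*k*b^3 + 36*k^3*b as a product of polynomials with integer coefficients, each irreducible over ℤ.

Pull out the common factor 9*k*b; 4*k^2 - 9*b^2 is a difference of squares.

9*b*k*(2*k - 3*b)*(2*k + 3*b)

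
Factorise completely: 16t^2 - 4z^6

Every term has a factor of 4; factoring it out leaves 4t^2 - z^6.
Recognize a difference of squares with the parts 2t and z^3.

4(2t + z^3)(2t - z^3)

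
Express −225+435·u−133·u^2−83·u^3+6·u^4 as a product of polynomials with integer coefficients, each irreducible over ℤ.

(6·u−5)·(u+3)·(u−1)·(u−15)

Testing divisors of the constant over divisors of the leading coefficient, u = 5/6 is a root, so (6·u−5) divides it; the quotient is u^3−13·u^2−33·u+45.
Then u = 1 is a root, so (u−1) divides it; the quotient is u^2−12·u−45.
The remaining quadratic factors as (u−15)(u+3).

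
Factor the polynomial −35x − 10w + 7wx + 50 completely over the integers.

Group as (7wx − 10w) + (−35x + 50) = w(7x − 10) − 5(7x − 10).
Both groups share the factor (7x − 10).

(7x − 10)(w − 5)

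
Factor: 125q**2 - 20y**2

5(5q + 2y)(5q - 2y)

Factor out 5, leaving 25q**2 - 4y**2, which is a difference of two squares.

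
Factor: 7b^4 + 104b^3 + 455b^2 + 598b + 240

Trying the rational-root candidates, b = −8 is a root, giving the factor (b + 8) and quotient 7b^3 + 48b^2 + 71b + 30.
Continuing, b = −1 is a root, giving the factor (b + 1) and quotient 7b^2 + 41b + 30.
The remaining quadratic factors as (b + 5)(7b + 6).

(7b + 6)(b + 1)(b + 5)(b + 8)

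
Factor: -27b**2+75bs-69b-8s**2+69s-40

Group: -9b(3b-8s+5) + (s-8)(3b-8s+5); both groups contain (3b-8s+5).

-(3b-8s+5)(9b-s+8)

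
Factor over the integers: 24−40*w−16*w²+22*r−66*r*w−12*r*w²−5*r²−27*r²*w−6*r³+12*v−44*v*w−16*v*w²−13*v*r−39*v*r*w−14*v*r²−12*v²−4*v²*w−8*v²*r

−(2*r+w+3)*(4*v+3*r+4)*(v+r+4*w−2)

Group: 4*v*(−2*v*r−v*w−3*v−2*r²−9*r*w+r−4*w²−10*w+6) + (3*r+4)*(−2*v*r−v*w−3*v−2*r²−9*r*w+r−4*w²−10*w+6); both groups contain (−2*v*r−v*w−3*v−2*r²−9*r*w+r−4*w²−10*w+6), so (4*v+3*r+4) is a factor with cofactor −2*v*r−v*w−3*v−2*r²−9*r*w+r−4*w²−10*w+6.
The cofactor groups again: −2*v*r−v*w−3*v−2*r²−9*r*w+r−4*w²−10*w+6 = −2*r*(v+r+4*w−2) + (−w−3)*(v+r+4*w−2); both groups contain (v+r+4*w−2), giving −(2*r+w+3)*(v+r+4*w−2).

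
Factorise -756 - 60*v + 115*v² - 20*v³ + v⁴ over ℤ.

(v + 2)*(v - 6)*(v - 7)*(v - 9)

Testing divisors of the constant over divisors of the leading coefficient, v = 6 is a root, giving the factor (v - 6) and quotient v³ - 14*v² + 31*v + 126.
Continuing, v = -2 is a root, so (v + 2) is a factor; dividing leaves v² - 16*v + 63.
The remaining quadratic factors as (v - 9)(v - 7).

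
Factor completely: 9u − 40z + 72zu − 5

(8z + 1)(9u − 5)

Group as (72zu − 40z) + (9u − 5) = 8z(9u − 5) + (9u − 5).
Both groups share the factor (9u − 5).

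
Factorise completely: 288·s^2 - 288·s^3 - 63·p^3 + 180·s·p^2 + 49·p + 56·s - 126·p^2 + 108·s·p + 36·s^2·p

-(6·s - 3·p + 1)·(6·s - 3·p - 7)·(8·s + 7·p)

Group: 6·s·(-48·s^2 - 18·s·p + 56·s + 21·p^2 + 49·p) + (-3·p + 1)·(-48·s^2 - 18·s·p + 56·s + 21·p^2 + 49·p); both groups contain (-48·s^2 - 18·s·p + 56·s + 21·p^2 + 49·p), so (6·s - 3·p + 1) is a factor with cofactor -48·s^2 - 18·s·p + 56·s + 21·p^2 + 49·p.
The cofactor groups again: -48·s^2 - 18·s·p + 56·s + 21·p^2 + 49·p = -8·s·(6·s - 3·p - 7) - 7·p·(6·s - 3·p - 7); both groups contain (6·s - 3·p - 7), giving -(8·s + 7·p)·(6·s - 3·p - 7).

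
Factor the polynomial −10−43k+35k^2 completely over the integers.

Need a pair with product 35·(−10) = −350 and sum −43: that's −50 and 7.
Split the middle term: 35k^2−50k + 7k−10 = 5k(7k−10) + (7k−10).

(5k+1)(7k−10)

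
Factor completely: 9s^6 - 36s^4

9s^4(s + 2)(s - 2)

Every term has a factor of 9s^4; factoring it out leaves s^2 - 4.
Recognize a difference of squares with the parts s and 2.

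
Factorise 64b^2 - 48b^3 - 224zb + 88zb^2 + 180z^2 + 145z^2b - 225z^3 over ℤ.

-(5z - 4b)(9z - 4b)(5z + 3b - 4)

Group: 5z(-45z^2 - 7zb + 36z + 12b^2 - 16b) - 4b(-45z^2 - 7zb + 36z + 12b^2 - 16b); both groups contain (-45z^2 - 7zb + 36z + 12b^2 - 16b), so (5z - 4b) is a factor with cofactor -45z^2 - 7zb + 36z + 12b^2 - 16b.
The cofactor groups again: -45z^2 - 7zb + 36z + 12b^2 - 16b = -9z(5z + 3b - 4) + 4b(5z + 3b - 4); both groups contain (5z + 3b - 4), giving -(9z - 4b)(5z + 3b - 4).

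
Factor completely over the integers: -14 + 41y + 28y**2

(4y + 7)(7y - 2)

Need a pair with product 28·(-14) = -392 and sum 41: that's 49 and -8.
Split the middle term: 28y**2 + 49y - 8y - 14 = 7y(4y + 7) - 2(4y + 7).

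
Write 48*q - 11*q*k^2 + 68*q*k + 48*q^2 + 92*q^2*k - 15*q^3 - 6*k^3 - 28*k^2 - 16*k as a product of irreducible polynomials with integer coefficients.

Group: 5*q*(-3*q^2 + 19*q*k + 12*q - 6*k^2 - 4*k) + (k + 4)*(-3*q^2 + 19*q*k + 12*q - 6*k^2 - 4*k); both groups contain (-3*q^2 + 19*q*k + 12*q - 6*k^2 - 4*k), so (5*q + k + 4) is a factor with cofactor -3*q^2 + 19*q*k + 12*q - 6*k^2 - 4*k.
The cofactor groups again: -3*q^2 + 19*q*k + 12*q - 6*k^2 - 4*k = -q*(3*q - k) + (6*k + 4)*(3*q - k); both groups contain (3*q - k), giving -(q - 6*k - 4)*(3*q - k).

-(q - 6*k - 4)*(3*q - k)*(5*q + k + 4)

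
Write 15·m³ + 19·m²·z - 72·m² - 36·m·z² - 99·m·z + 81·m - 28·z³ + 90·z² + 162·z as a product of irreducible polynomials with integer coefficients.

Group: 5·m·(3·m² + 8·m·z - 9·m + 4·z² - 18·z) + (-7·z - 9)·(3·m² + 8·m·z - 9·m + 4·z² - 18·z); both groups contain (3·m² + 8·m·z - 9·m + 4·z² - 18·z), so (5·m - 7·z - 9) is a factor with cofactor 3·m² + 8·m·z - 9·m + 4·z² - 18·z.
The cofactor groups again: 3·m² + 8·m·z - 9·m + 4·z² - 18·z = m·(3·m + 2·z - 9) + 2·z·(3·m + 2·z - 9); both groups contain (3·m + 2·z - 9), giving (m + 2·z)·(3·m + 2·z - 9).

(3·m + 2·z - 9)·(5·m - 7·z - 9)·(m + 2·z)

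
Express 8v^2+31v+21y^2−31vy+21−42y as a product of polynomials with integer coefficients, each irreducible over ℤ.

(8v−7y+7)(v−3y+3)

Group: v(8v−7y+7) + (−3y+3)(8v−7y+7); both groups contain (8v−7y+7).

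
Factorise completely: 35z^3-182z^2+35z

7z(5z-1)(z-5)

Pull out the common factor 7z, then factor the remaining trinomial.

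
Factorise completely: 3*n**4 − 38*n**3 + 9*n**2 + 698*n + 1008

(3*n + 7)*(n + 2)*(n − 8)*(n − 9)

Testing divisors of the constant over divisors of the leading coefficient, n = 8 is a root, so (n − 8) divides it; the quotient is 3*n**3 − 14*n**2 − 103*n − 126.
Next, n = −2 is a root, so (n + 2) divides it; the quotient is 3*n**2 − 20*n − 63.
The remaining quadratic factors as (3*n + 7)(n − 9).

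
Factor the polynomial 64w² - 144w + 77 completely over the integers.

(8w - 11)(8w - 7)

Need a pair with product 64·77 = 4928 and sum -144: that's -88 and -56.
Split the middle term: 64w² - 88w - 56w + 77 = 8w(8w - 11) - 7(8w - 11).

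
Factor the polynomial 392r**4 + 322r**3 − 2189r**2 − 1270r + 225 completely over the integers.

(2r + 5)(4r − 9)(7r + 5)(7r − 1)

Trying the rational-root candidates, r = 9/4 is a root, giving the factor (4r − 9) and quotient 98r**3 + 301r**2 + 130r − 25.
Then r = −5/2 is a root, giving the factor (2r + 5) and quotient 49r**2 + 28r − 5.
The remaining quadratic factors as (7r − 1)(7r + 5).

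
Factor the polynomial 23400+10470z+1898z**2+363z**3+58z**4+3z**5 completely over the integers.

(3z+13)(z+12)(z+5)(z**2-2z+30)

Trying the rational-root candidates, z = -5 is a root, giving the factor (z+5) and quotient 3z**4+43z**3+148z**2+1158z+4680.
Next, z = -13/3 is a root, so (3z+13) divides it; the quotient is z**3+10z**2+6z+360.
Then z = -12 is a root, so (z+12) is a factor; dividing leaves z**2-2z+30.
The quadratic z**2-2z+30 has discriminant -116 < 0 and is irreducible over ℤ.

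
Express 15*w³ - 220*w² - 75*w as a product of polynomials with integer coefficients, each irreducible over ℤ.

5*w*(3*w + 1)*(w - 15)

Pull out the common factor 5*w, then factor the remaining trinomial.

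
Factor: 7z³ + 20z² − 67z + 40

Trying the rational-root candidates, z = 1 is a root, so (z − 1) divides it; the quotient is 7z² + 27z − 40.
The remaining quadratic factors as (z + 5)(7z − 8).

(7z − 8)(z + 5)(z − 1)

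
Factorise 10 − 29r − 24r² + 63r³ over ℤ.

By the rational root theorem, r = −2/3 is a root, giving the factor (3r + 2) and quotient 21r² − 22r + 5.
The remaining quadratic factors as (3r − 1)(7r − 5).

(3r + 2)(3r − 1)(7r − 5)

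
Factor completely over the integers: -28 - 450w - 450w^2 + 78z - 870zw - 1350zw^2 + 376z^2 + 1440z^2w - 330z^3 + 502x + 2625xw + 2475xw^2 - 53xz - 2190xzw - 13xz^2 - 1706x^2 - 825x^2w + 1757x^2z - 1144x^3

-(13x + 5z - 15w - 1)(11x - 6z - 2)(8x - 11z + 15w + 14)

Group: 13x(-88x^2 + 169xz - 165xw - 138x - 66z^2 + 90zw + 62z + 30w + 28) + (5z - 15w - 1)(-88x^2 + 169xz - 165xw - 138x - 66z^2 + 90zw + 62z + 30w + 28); both groups contain (-88x^2 + 169xz - 165xw - 138x - 66z^2 + 90zw + 62z + 30w + 28), so (13x + 5z - 15w - 1) is a factor with cofactor -88x^2 + 169xz - 165xw - 138x - 66z^2 + 90zw + 62z + 30w + 28.
The cofactor groups again: -88x^2 + 169xz - 165xw - 138x - 66z^2 + 90zw + 62z + 30w + 28 = -11x(8x - 11z + 15w + 14) + (6z + 2)(8x - 11z + 15w + 14); both groups contain (8x - 11z + 15w + 14), giving -(11x - 6z - 2)(8x - 11z + 15w + 14).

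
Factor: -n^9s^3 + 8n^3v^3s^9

Factor out n^3s^3 first: what remains is -n^6 + 8v^3s^6.
Recognize a difference of cubes with the parts 2vs^2 and n^2.

-n^3s^3(n^2 - 2vs^2)(n^4 + 2n^2vs^2 + 4v^2s^4)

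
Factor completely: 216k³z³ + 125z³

Factor out z³ first: what remains is 216k³ + 125.
Recognize a sum of cubes with the parts 6k and 5.

z³(6k + 5)(36k² - 30k + 25)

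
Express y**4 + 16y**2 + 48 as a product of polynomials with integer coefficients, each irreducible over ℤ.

(y**2 + 12)(y**2 + 4)

Substitute u = y**2 to get a quadratic in u, then factor.
y**2 + 12 is irreducible over ℤ (always positive, so no real roots).
y**2 + 4 is irreducible over ℤ (sum of squares).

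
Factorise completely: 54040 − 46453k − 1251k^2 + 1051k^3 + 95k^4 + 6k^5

(6k − 7)(k + 8)(k − 5)(k^2 + 14k + 193)

By the rational root theorem, k = 7/6 is a root, giving the factor (6k − 7) and quotient k^4 + 17k^3 + 195k^2 + 19k − 7720.
Next, k = −8 is a root, giving the factor (k + 8) and quotient k^3 + 9k^2 + 123k − 965.
Next, k = 5 is a root, so (k − 5) divides it; the quotient is k^2 + 14k + 193.
The quadratic k^2 + 14k + 193 has discriminant −576 < 0 and is irreducible over ℤ.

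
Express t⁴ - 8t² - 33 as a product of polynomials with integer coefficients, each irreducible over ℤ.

Substitute u = t² to get a quadratic in u, then factor.
t² + 3 is irreducible over ℤ (always positive, so no real roots).
t² - 11 is irreducible over ℤ (11 is not a perfect square).

(t² + 3)(t² - 11)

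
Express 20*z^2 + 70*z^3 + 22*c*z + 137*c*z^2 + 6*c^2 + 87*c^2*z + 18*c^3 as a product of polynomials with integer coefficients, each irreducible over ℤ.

Group: c*(18*c^2 + 51*c*z + 6*c + 35*z^2 + 10*z) + 2*z*(18*c^2 + 51*c*z + 6*c + 35*z^2 + 10*z); both groups contain (18*c^2 + 51*c*z + 6*c + 35*z^2 + 10*z), so (c + 2*z) is a factor with cofactor 18*c^2 + 51*c*z + 6*c + 35*z^2 + 10*z.
The cofactor groups again: 18*c^2 + 51*c*z + 6*c + 35*z^2 + 10*z = 3*c*(6*c + 7*z + 2) + 5*z*(6*c + 7*z + 2); both groups contain (6*c + 7*z + 2), giving (3*c + 5*z)*(6*c + 7*z + 2).

(3*c + 5*z)*(6*c + 7*z + 2)*(c + 2*z)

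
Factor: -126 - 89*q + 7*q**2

(7*q + 9)*(q - 14)

Need a pair with product 7·(-126) = -882 and sum -89: that's 9 and -98.
Split the middle term: 7*q**2 + 9*q - 98*q - 126 = q*(7*q + 9) - 14*(7*q + 9).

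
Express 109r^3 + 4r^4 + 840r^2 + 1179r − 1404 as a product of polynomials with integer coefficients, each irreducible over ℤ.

(4r − 3)(r + 12)(r + 13)(r + 3)

Testing divisors of the constant over divisors of the leading coefficient, r = −13 is a root, so (r + 13) is a factor; dividing leaves 4r^3 + 57r^2 + 99r − 108.
Next, r = −12 is a root, giving the factor (r + 12) and quotient 4r^2 + 9r − 9.
The remaining quadratic factors as (4r − 3)(r + 3).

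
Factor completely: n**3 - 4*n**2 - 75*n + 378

(n + 9)*(n - 6)*(n - 7)

By the rational root theorem, n = 6 is a root, giving the factor (n - 6) and quotient n**2 + 2*n - 63.
The remaining quadratic factors as (n - 7)(n + 9).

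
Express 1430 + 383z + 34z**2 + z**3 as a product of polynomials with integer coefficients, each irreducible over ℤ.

(z + 10)(z + 11)(z + 13)

Testing divisors of the constant over divisors of the leading coefficient, z = -13 is a root, so (z + 13) is a factor; dividing leaves z**2 + 21z + 110.
The remaining quadratic factors as (z + 10)(z + 11).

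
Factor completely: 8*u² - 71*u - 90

Need a pair with product 8·(-90) = -720 and sum -71: that's 9 and -80.
Split the middle term: 8*u² + 9*u - 80*u - 90 = u*(8*u + 9) - 10*(8*u + 9).

(8*u + 9)*(u - 10)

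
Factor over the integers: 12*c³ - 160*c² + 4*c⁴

4*c²*(c + 8)*(c - 5)

Pull out the common factor 4*c², then factor the remaining trinomial.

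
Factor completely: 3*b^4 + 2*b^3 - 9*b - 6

Group as (3*b^4 - 9*b) + (2*b^3 - 6) = 3*b*(b^3 - 3) + 2*(b^3 - 3).
Both groups share the factor (b^3 - 3).

(3*b + 2)*(b^3 - 3)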